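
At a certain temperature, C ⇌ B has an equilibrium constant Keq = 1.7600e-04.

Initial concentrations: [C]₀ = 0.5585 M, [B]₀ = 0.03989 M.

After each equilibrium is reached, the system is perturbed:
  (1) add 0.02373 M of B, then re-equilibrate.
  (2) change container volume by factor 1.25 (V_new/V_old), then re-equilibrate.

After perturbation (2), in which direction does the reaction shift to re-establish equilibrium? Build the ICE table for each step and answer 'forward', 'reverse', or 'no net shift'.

Direction: no net shift

Q₀ = 0.07142 vs Keq = 1.7600e-04 ⇒ Q>K, reverse
Step 1:
                  C         B
  init       0.5585   0.03989
  Δ         0.03978  -0.03978
  eq         0.5983 1.0530e-04
  solve Keq expr → x = -0.03978; check Q = 1.7600e-04
Then add 0.02373 M of B.
Step 2:
                  C         B
  init       0.5983   0.02384
  Δ         0.02373  -0.02373
  eq          0.622 1.0947e-04
  solve Keq expr → x = -0.02373; check Q = 1.7600e-04
Then change container volume by factor 1.25 (V_new/V_old).
Step 3:
                  C         B
  init       0.4976 8.7579e-05
  Δ               0         0
  eq         0.4976 8.7579e-05
  solve Keq expr → x = 0; check Q = 1.7600e-04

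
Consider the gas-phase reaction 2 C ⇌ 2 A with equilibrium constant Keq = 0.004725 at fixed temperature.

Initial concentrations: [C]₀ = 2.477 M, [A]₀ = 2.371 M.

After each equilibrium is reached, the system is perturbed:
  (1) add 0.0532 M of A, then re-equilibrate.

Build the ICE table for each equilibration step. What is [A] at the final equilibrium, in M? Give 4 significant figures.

Q₀ = 0.9162 vs Keq = 0.004725 ⇒ Q>K, reverse
Step 1:
                  C         A
  init        2.477     2.371
  Δ           2.059    -2.059
  eq          4.536    0.3118
  solve Keq expr → x = -1.03; check Q = 0.004725
Then add 0.0532 M of A.
Step 2:
                  C         A
  init        4.536     0.365
  Δ         0.04978  -0.04978
  eq          4.586    0.3152
  solve Keq expr → x = -0.02489; check Q = 0.004725

[A]_eq = 0.3152 M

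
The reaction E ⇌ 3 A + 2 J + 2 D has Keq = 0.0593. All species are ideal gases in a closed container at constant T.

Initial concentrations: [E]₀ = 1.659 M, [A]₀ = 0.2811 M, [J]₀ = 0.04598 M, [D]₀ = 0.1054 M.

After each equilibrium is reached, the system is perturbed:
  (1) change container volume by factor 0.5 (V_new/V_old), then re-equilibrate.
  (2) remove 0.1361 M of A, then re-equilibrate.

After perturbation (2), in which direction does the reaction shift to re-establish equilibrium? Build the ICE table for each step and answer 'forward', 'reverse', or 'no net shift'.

Direction: forward

Q₀ = 3.1445e-07 vs Keq = 0.0593 ⇒ Q<K, forward
Step 1:
                  E         A         J         D
  I           1.659    0.2811   0.04598    0.1054
  C          -0.235    0.7049    0.4699    0.4699
  E           1.424     0.986    0.5159    0.5753
  solve Keq expr → x = 0.235; check Q = 0.0593
Then change container volume by factor 0.5 (V_new/V_old).
Step 2:
                  E         A         J         D
  I           2.848     1.972     1.032     1.151
  C           0.258    -0.774    -0.516    -0.516
  E           3.106     1.198    0.5158    0.6346
  solve Keq expr → x = -0.258; check Q = 0.0593
Then remove 0.1361 M of A.
Step 3:
                  E         A         J         D
  I           3.106     1.062    0.5158    0.6346
  C        -0.01624   0.04872   0.03248   0.03248
  E            3.09     1.111    0.5483    0.6671
  solve Keq expr → x = 0.01624; check Q = 0.0593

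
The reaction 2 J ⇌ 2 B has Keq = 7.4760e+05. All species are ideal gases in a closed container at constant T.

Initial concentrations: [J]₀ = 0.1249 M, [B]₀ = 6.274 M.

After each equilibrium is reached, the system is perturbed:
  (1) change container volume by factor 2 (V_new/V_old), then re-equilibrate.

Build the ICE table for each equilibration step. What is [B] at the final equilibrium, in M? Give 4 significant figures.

Q₀ = 2523 vs Keq = 7.4760e+05 ⇒ Q<K, forward
Step 1:
                    J           B
  I            0.1249       6.274
  C           -0.1175      0.1175
  E          0.007392       6.392
  solve Keq expr → x = 0.05875; check Q = 7.4760e+05
Then change container volume by factor 2 (V_new/V_old).
Step 2:
                    J           B
  I          0.003696       3.196
  C                 0           0
  E          0.003696       3.196
  solve Keq expr → x = 0; check Q = 7.4760e+05

[B]_eq = 3.196 M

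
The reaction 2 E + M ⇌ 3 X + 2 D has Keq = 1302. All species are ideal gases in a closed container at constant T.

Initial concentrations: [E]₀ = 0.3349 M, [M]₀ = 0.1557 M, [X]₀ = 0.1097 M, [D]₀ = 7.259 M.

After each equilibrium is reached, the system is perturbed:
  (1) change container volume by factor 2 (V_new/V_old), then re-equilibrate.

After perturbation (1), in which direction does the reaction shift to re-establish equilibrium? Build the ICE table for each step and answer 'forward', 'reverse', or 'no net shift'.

Direction: forward

Q₀ = 3.983 vs Keq = 1302 ⇒ Q<K, forward
Step 1:
                   E          M          X          D
  init        0.3349     0.1557     0.1097      7.259
  Δ          -0.1679   -0.08394     0.2518     0.1679
  eq           0.167    0.07176     0.3615      7.427
  solve Keq expr → x = 0.08394; check Q = 1302
Then change container volume by factor 2 (V_new/V_old).
Step 2:
                   E          M          X          D
  init       0.08351    0.03588     0.1808      3.713
  Δ         -0.02056   -0.01028    0.03084    0.02056
  eq         0.06295     0.0256     0.2116      3.734
  solve Keq expr → x = 0.01028; check Q = 1302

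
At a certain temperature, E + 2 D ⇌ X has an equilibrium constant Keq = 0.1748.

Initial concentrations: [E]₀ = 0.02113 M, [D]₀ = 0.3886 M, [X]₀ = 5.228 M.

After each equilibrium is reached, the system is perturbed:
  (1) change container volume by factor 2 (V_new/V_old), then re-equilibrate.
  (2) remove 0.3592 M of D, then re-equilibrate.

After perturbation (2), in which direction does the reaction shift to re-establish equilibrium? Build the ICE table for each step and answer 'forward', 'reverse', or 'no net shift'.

Q₀ = 1638 vs Keq = 0.1748 ⇒ Q>K, reverse
Step 1:
                   E          D          X
  I          0.02113     0.3886      5.228
  C            1.597      3.194     -1.597
  E            1.618      3.583      3.631
  solve Keq expr → x = -1.597; check Q = 0.1748
Then change container volume by factor 2 (V_new/V_old).
Step 2:
                   E          D          X
  I           0.8091      1.791      1.815
  C           0.3991     0.7982    -0.3991
  E            1.208       2.59      1.416
  solve Keq expr → x = -0.3991; check Q = 0.1748
Then remove 0.3592 M of D.
Step 3:
                   E          D          X
  I            1.208       2.23      1.416
  C          0.09186     0.1837   -0.09186
  E              1.3      2.414      1.324
  solve Keq expr → x = -0.09186; check Q = 0.1748

Direction: reverse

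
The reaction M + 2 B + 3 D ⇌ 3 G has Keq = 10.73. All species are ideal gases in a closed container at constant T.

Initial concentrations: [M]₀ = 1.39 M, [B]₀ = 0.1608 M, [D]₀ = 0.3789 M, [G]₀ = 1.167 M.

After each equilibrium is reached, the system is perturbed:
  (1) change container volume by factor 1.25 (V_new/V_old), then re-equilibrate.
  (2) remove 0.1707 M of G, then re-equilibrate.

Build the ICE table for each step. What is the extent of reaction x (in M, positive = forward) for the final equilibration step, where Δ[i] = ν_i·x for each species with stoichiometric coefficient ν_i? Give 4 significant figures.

Q₀ = 812.9 vs Keq = 10.73 ⇒ Q>K, reverse
Step 1:
                    M           B           D           G
  Initial        1.39      0.1608      0.3789       1.167
  Change          0.1         0.2      0.3001     -0.3001
  Equil          1.49      0.3608       0.679      0.8669
  solve Keq expr → x = -0.1; check Q = 10.73
Then change container volume by factor 1.25 (V_new/V_old).
Step 2:
                    M           B           D           G
  Initial       1.192      0.2887      0.5432      0.6935
  Change      0.01545      0.0309     0.04635    -0.04635
  Equil         1.207      0.3196      0.5895      0.6472
  solve Keq expr → x = -0.01545; check Q = 10.73
Then remove 0.1707 M of G.
Step 3:
                    M           B           D           G
  Initial       1.207      0.3196      0.5895      0.4765
  Change     -0.01911    -0.03822    -0.05734     0.05734
  Equil         1.188      0.2813      0.5322      0.5338
  solve Keq expr → x = 0.01911; check Q = 10.73

x = 0.01911 M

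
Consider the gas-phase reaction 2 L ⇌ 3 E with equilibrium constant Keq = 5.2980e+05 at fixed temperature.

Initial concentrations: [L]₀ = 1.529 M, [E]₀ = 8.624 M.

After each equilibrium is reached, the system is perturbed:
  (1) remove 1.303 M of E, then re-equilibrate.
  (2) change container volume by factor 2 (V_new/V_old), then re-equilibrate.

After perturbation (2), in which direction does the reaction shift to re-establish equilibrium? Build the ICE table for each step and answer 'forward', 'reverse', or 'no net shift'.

Direction: forward

Q₀ = 274.4 vs Keq = 5.2980e+05 ⇒ Q<K, forward
Step 1:
                   L          E
  init         1.529      8.624
  Δ            -1.48       2.22
  eq         0.04906      10.84
  solve Keq expr → x = 0.74; check Q = 5.2980e+05
Then remove 1.303 M of E.
Step 2:
                   L          E
  init       0.04906      9.541
  Δ         -0.00849    0.01274
  eq         0.04057      9.554
  solve Keq expr → x = 0.004245; check Q = 5.2980e+05
Then change container volume by factor 2 (V_new/V_old).
Step 3:
                   L          E
  init       0.02028      4.777
  Δ        -0.005901   0.008852
  eq         0.01438      4.786
  solve Keq expr → x = 0.002951; check Q = 5.2980e+05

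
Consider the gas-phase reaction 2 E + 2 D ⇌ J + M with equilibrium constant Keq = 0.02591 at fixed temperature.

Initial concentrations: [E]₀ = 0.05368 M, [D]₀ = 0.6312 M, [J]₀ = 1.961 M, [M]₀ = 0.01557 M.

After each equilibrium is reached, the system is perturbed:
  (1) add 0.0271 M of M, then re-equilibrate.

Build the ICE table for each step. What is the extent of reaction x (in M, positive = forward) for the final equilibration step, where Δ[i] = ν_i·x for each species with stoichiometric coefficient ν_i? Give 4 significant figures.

Q₀ = 26.6 vs Keq = 0.02591 ⇒ Q>K, reverse
Step 1:
                   E          D          J          M
  init       0.05368     0.6312      1.961    0.01557
  Δ          0.03106    0.03106   -0.01553   -0.01553
  eq         0.08474     0.6623      1.945 4.1940e-05
  solve Keq expr → x = -0.01553; check Q = 0.02591
Then add 0.0271 M of M.
Step 2:
                   E          D          J          M
  init       0.08474     0.6623      1.945    0.02714
  Δ          0.05402    0.05402   -0.02701   -0.02701
  eq          0.1388     0.7163      1.918 1.3340e-04
  solve Keq expr → x = -0.02701; check Q = 0.02591

x = -0.02701 M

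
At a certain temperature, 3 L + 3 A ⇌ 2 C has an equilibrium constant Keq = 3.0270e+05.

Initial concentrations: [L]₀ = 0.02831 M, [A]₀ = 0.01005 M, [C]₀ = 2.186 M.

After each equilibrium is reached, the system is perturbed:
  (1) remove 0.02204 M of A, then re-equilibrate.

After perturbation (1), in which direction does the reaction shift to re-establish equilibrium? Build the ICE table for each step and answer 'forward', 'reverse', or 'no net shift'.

Direction: reverse

Q₀ = 2.0748e+11 vs Keq = 3.0270e+05 ⇒ Q>K, reverse
Step 1:
                    L           A           C
  Initial     0.02831     0.01005       2.186
  Change       0.1372      0.1372    -0.09149
  Equil        0.1655      0.1473       2.095
  solve Keq expr → x = -0.04574; check Q = 3.0270e+05
Then remove 0.02204 M of A.
Step 2:
                    L           A           C
  Initial      0.1655      0.1252       2.095
  Change      0.01185     0.01185   -0.007902
  Equil        0.1774      0.1371       2.087
  solve Keq expr → x = -0.003951; check Q = 3.0270e+05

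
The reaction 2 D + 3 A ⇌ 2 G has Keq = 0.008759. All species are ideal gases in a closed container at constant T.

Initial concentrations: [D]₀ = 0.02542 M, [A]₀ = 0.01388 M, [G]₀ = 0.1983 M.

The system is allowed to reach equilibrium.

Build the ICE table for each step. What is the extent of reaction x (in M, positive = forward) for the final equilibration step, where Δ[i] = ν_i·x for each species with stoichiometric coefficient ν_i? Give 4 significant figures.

x = -0.0974 M

Q₀ = 2.2758e+07 vs Keq = 0.008759 ⇒ Q>K, reverse
Step 1:
                    D           A           G
  init        0.02542     0.01388      0.1983
  Δ            0.1948      0.2922     -0.1948
  eq           0.2202      0.3061     0.00349
  solve Keq expr → x = -0.0974; check Q = 0.008759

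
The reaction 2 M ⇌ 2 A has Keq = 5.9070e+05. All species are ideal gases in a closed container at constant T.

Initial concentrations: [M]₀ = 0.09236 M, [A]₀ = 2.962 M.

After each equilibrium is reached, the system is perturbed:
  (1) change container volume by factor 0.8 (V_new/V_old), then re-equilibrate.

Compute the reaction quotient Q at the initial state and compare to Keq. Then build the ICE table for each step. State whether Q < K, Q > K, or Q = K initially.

Q₀ = 1028 vs Keq = 5.9070e+05 ⇒ Q<K, forward
Step 1:
                   M          A
  Initial    0.09236      2.962
  Change    -0.08839    0.08839
  Equil     0.003969       3.05
  solve Keq expr → x = 0.0442; check Q = 5.9070e+05
Then change container volume by factor 0.8 (V_new/V_old).
Step 2:
                   M          A
  Initial   0.004961      3.813
  Change           0          0
  Equil     0.004961      3.813
  solve Keq expr → x = 0; check Q = 5.9070e+05

Q₀ = 1028; Q < K (proceeds forward)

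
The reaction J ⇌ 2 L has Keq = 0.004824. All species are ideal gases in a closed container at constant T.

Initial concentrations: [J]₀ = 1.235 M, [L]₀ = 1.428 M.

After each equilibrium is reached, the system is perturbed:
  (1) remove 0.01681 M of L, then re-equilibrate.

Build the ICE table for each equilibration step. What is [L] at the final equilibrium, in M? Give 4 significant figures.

Q₀ = 1.651 vs Keq = 0.004824 ⇒ Q>K, reverse
Step 1:
                  J         L
  Initial     1.235     1.428
  Change     0.6661    -1.332
  Equil       1.901   0.09577
  solve Keq expr → x = -0.6661; check Q = 0.004824
Then remove 0.01681 M of L.
Step 2:
                  J         L
  Initial     1.901   0.07896
  Change    -0.0083    0.0166
  Equil       1.893   0.09556
  solve Keq expr → x = 0.0083; check Q = 0.004824

[L]_eq = 0.09556 M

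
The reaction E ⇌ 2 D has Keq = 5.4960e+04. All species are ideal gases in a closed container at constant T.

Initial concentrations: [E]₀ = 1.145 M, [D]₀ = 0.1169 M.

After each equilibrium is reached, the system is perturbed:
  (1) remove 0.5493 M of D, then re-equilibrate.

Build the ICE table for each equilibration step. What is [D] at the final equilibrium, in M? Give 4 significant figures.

[D]_eq = 1.857 M

Q₀ = 0.01194 vs Keq = 5.4960e+04 ⇒ Q<K, forward
Step 1:
                    E           D
  I             1.145      0.1169
  C            -1.145        2.29
  E        1.0539e-04       2.407
  solve Keq expr → x = 1.145; check Q = 5.4960e+04
Then remove 0.5493 M of D.
Step 2:
                    E           D
  I        1.0539e-04       1.857
  C       -4.2612e-05  8.5223e-05
  E        6.2777e-05       1.857
  solve Keq expr → x = 4.2612e-05; check Q = 5.4960e+04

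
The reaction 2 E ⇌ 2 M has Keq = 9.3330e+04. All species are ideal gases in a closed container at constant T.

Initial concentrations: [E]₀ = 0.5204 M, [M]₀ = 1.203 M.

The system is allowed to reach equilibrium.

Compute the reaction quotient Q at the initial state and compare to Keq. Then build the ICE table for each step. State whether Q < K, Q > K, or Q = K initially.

Q₀ = 5.344; Q < K (proceeds forward)

Q₀ = 5.344 vs Keq = 9.3330e+04 ⇒ Q<K, forward
Step 1:
                   E          M
  Initial     0.5204      1.203
  Change     -0.5148     0.5148
  Equil     0.005623      1.718
  solve Keq expr → x = 0.2574; check Q = 9.3330e+04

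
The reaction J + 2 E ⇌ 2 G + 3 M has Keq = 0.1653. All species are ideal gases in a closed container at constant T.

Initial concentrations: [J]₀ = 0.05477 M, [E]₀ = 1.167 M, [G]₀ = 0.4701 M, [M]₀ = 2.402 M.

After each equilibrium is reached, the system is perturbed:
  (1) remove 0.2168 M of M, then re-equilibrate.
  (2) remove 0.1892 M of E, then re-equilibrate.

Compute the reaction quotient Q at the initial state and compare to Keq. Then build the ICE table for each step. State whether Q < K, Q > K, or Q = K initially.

Q₀ = 41.06 vs Keq = 0.1653 ⇒ Q>K, reverse
Step 1:
                   J          E          G          M
  Initial    0.05477      1.167     0.4701      2.402
  Change      0.1769     0.3538    -0.3538    -0.5307
  Equil       0.2317      1.521     0.1163      1.871
  solve Keq expr → x = -0.1769; check Q = 0.1653
Then remove 0.2168 M of M.
Step 2:
                   J          E          G          M
  Initial     0.2317      1.521     0.1163      1.654
  Change   -0.008282   -0.01656    0.01656    0.02485
  Equil       0.2234      1.504     0.1328      1.679
  solve Keq expr → x = 0.008282; check Q = 0.1653
Then remove 0.1892 M of E.
Step 3:
                   J          E          G          M
  Initial     0.2234      1.315     0.1328      1.679
  Change    0.006054    0.01211   -0.01211   -0.01816
  Equil       0.2295      1.327     0.1207      1.661
  solve Keq expr → x = -0.006054; check Q = 0.1653

Q₀ = 41.06; Q > K (proceeds reverse)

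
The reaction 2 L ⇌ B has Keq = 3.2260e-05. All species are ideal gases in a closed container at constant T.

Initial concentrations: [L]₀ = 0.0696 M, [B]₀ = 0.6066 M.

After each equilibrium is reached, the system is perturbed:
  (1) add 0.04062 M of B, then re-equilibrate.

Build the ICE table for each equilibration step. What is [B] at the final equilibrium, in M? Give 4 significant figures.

[B]_eq = 6.0013e-05 M

Q₀ = 125.2 vs Keq = 3.2260e-05 ⇒ Q>K, reverse
Step 1:
                   L          B
  I           0.0696     0.6066
  C            1.213    -0.6065
  E            1.283 5.3077e-05
  solve Keq expr → x = -0.6065; check Q = 3.2260e-05
Then add 0.04062 M of B.
Step 2:
                   L          B
  I            1.283    0.04067
  C          0.08123   -0.04061
  E            1.364 6.0013e-05
  solve Keq expr → x = -0.04061; check Q = 3.2260e-05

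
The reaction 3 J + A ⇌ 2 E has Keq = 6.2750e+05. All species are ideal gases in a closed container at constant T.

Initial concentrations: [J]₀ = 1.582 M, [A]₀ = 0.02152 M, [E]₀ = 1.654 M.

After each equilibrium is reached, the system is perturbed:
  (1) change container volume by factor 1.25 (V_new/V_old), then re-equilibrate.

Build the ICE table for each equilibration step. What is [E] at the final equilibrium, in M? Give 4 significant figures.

[E]_eq = 1.358 M

Q₀ = 32.11 vs Keq = 6.2750e+05 ⇒ Q<K, forward
Step 1:
                    J           A           E
  init          1.582     0.02152       1.654
  Δ          -0.06456    -0.02152     0.04304
  eq            1.517  1.3135e-06       1.697
  solve Keq expr → x = 0.02152; check Q = 6.2750e+05
Then change container volume by factor 1.25 (V_new/V_old).
Step 2:
                    J           A           E
  init          1.214  1.0508e-06       1.358
  Δ        1.7732e-06  5.9107e-07 -1.1821e-06
  eq            1.214  1.6419e-06       1.358
  solve Keq expr → x = -5.9107e-07; check Q = 6.2750e+05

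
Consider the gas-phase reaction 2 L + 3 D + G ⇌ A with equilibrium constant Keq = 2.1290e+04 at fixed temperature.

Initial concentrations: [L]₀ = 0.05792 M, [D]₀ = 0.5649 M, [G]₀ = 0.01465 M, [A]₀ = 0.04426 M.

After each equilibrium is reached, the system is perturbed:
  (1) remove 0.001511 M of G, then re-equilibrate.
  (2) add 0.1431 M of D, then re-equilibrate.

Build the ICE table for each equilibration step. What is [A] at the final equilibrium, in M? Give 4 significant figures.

[A]_eq = 0.05275 M

Q₀ = 4996 vs Keq = 2.1290e+04 ⇒ Q<K, forward
Step 1:
                   L          D          G          A
  Initial    0.05792     0.5649    0.01465    0.04426
  Change    -0.01389   -0.02084  -0.006946   0.006946
  Equil      0.04403     0.5441   0.007704    0.05121
  solve Keq expr → x = 0.006946; check Q = 2.1290e+04
Then remove 0.001511 M of G.
Step 2:
                   L          D          G          A
  Initial    0.04403     0.5441   0.006193    0.05121
  Change    0.001574   0.002361 7.8684e-04 -7.8684e-04
  Equil       0.0456     0.5464    0.00698    0.05042
  solve Keq expr → x = -7.8684e-04; check Q = 2.1290e+04
Then add 0.1431 M of D.
Step 3:
                   L          D          G          A
  Initial     0.0456     0.6895    0.00698    0.05042
  Change   -0.004662  -0.006993  -0.002331   0.002331
  Equil      0.04094     0.6825   0.004649    0.05275
  solve Keq expr → x = 0.002331; check Q = 2.1290e+04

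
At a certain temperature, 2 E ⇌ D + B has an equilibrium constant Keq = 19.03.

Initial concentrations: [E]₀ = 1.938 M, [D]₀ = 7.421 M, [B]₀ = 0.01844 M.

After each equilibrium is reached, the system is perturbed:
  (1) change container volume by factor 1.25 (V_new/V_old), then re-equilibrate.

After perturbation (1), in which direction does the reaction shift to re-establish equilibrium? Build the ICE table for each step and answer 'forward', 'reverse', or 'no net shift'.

Q₀ = 0.03643 vs Keq = 19.03 ⇒ Q<K, forward
Step 1:
                  E         D         B
  Initial     1.938     7.421   0.01844
  Change     -1.387    0.6935    0.6935
  Equil       0.551     8.115    0.7119
  solve Keq expr → x = 0.6935; check Q = 19.03
Then change container volume by factor 1.25 (V_new/V_old).
Step 2:
                  E         D         B
  Initial    0.4408     6.492    0.5696
  Change          0         0         0
  Equil      0.4408     6.492    0.5696
  solve Keq expr → x = 0; check Q = 19.03

Direction: no net shift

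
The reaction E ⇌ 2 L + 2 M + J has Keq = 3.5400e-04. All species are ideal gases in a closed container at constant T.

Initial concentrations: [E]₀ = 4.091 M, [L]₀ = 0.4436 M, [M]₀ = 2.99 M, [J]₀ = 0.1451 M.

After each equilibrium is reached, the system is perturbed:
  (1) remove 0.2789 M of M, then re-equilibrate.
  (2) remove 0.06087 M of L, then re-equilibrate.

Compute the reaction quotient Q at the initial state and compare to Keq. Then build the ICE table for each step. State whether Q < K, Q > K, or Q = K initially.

Q₀ = 0.0624 vs Keq = 3.5400e-04 ⇒ Q>K, reverse
Step 1:
                    E           L           M           J
  I             4.091      0.4436        2.99      0.1451
  C            0.1379     -0.2758     -0.2758     -0.1379
  E             4.229      0.1678       2.714    0.007214
  solve Keq expr → x = -0.1379; check Q = 3.5400e-04
Then remove 0.2789 M of M.
Step 2:
                    E           L           M           J
  I             4.229      0.1678       2.435    0.007214
  C         -0.001427    0.002853    0.002853    0.001427
  E             4.227      0.1707       2.438    0.008641
  solve Keq expr → x = 0.001427; check Q = 3.5400e-04
Then remove 0.06087 M of L.
Step 3:
                    E           L           M           J
  I             4.227      0.1098       2.438    0.008641
  C         -0.007366     0.01473     0.01473    0.007366
  E              4.22      0.1245       2.453     0.01601
  solve Keq expr → x = 0.007366; check Q = 3.5400e-04

Q₀ = 0.0624; Q > K (proceeds reverse)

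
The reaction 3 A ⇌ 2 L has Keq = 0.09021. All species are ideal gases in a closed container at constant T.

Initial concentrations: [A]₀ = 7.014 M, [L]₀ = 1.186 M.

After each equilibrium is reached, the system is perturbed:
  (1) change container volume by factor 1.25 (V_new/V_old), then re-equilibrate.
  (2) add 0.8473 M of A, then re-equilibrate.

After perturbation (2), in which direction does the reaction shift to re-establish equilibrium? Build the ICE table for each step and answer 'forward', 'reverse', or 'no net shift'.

Direction: forward

Q₀ = 0.004076 vs Keq = 0.09021 ⇒ Q<K, forward
Step 1:
                    A           L
  init          7.014       1.186
  Δ            -2.517       1.678
  eq            4.497       2.864
  solve Keq expr → x = 0.8391; check Q = 0.09021
Then change container volume by factor 1.25 (V_new/V_old).
Step 2:
                    A           L
  init          3.597       2.291
  Δ            0.1581     -0.1054
  eq            3.756       2.186
  solve Keq expr → x = -0.05268; check Q = 0.09021
Then add 0.8473 M of A.
Step 3:
                    A           L
  init          4.603       2.186
  Δ           -0.4853      0.3235
  eq            4.118       2.509
  solve Keq expr → x = 0.1618; check Q = 0.09021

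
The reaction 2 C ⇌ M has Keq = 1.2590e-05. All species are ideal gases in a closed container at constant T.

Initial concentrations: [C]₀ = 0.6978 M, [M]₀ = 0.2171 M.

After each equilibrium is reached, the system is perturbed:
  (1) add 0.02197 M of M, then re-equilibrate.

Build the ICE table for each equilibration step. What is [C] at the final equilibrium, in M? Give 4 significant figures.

[C]_eq = 1.176 M

Q₀ = 0.4459 vs Keq = 1.2590e-05 ⇒ Q>K, reverse
Step 1:
                   C          M
  init        0.6978     0.2171
  Δ           0.4342    -0.2171
  eq           1.132 1.6132e-05
  solve Keq expr → x = -0.2171; check Q = 1.2590e-05
Then add 0.02197 M of M.
Step 2:
                   C          M
  init         1.132    0.02199
  Δ          0.04394   -0.02197
  eq           1.176 1.7409e-05
  solve Keq expr → x = -0.02197; check Q = 1.2590e-05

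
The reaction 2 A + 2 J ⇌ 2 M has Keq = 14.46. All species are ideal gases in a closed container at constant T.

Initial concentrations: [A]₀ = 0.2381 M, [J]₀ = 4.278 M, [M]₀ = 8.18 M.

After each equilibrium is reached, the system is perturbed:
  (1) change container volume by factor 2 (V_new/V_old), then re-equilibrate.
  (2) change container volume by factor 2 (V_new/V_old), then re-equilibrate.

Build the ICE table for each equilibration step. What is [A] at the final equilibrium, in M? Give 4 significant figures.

[A]_eq = 0.3426 M

Q₀ = 64.49 vs Keq = 14.46 ⇒ Q>K, reverse
Step 1:
                    A           J           M
  Initial      0.2381       4.278        8.18
  Change       0.2263      0.2263     -0.2263
  Equil        0.4644       4.504       7.954
  solve Keq expr → x = -0.1131; check Q = 14.46
Then change container volume by factor 2 (V_new/V_old).
Step 2:
                    A           J           M
  Initial      0.2322       2.252       3.977
  Change       0.1787      0.1787     -0.1787
  Equil        0.4109       2.431       3.798
  solve Keq expr → x = -0.08936; check Q = 14.46
Then change container volume by factor 2 (V_new/V_old).
Step 3:
                    A           J           M
  Initial      0.2054       1.215       1.899
  Change       0.1371      0.1371     -0.1371
  Equil        0.3426       1.353       1.762
  solve Keq expr → x = -0.06856; check Q = 14.46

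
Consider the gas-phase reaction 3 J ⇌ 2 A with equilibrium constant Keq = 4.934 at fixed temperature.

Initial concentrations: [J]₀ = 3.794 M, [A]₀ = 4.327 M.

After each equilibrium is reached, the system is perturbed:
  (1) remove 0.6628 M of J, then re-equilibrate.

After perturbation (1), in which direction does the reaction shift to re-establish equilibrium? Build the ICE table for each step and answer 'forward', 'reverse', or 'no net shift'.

Direction: reverse

Q₀ = 0.3428 vs Keq = 4.934 ⇒ Q<K, forward
Step 1:
                  J         A
  I           3.794     4.327
  C          -1.938     1.292
  E           1.856     5.619
  solve Keq expr → x = 0.6458; check Q = 4.934
Then remove 0.6628 M of J.
Step 2:
                  J         A
  I           1.194     5.619
  C          0.5771   -0.3847
  E           1.771     5.234
  solve Keq expr → x = -0.1924; check Q = 4.934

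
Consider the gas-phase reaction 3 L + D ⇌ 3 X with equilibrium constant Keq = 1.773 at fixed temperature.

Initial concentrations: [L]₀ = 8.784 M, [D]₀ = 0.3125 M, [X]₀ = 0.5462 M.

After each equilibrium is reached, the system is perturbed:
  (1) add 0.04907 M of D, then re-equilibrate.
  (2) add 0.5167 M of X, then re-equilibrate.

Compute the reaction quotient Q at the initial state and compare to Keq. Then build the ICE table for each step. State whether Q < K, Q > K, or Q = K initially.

Q₀ = 7.6936e-04; Q < K (proceeds forward)

Q₀ = 7.6936e-04 vs Keq = 1.773 ⇒ Q<K, forward
Step 1:
                   L          D          X
  I            8.784     0.3125     0.5462
  C          -0.9264    -0.3088     0.9264
  E            7.858   0.003712      1.473
  solve Keq expr → x = 0.3088; check Q = 1.773
Then add 0.04907 M of D.
Step 2:
                   L          D          X
  I            7.858    0.05278      1.473
  C          -0.1428    -0.0476     0.1428
  E            7.715   0.005178      1.615
  solve Keq expr → x = 0.0476; check Q = 1.773
Then add 0.5167 M of X.
Step 3:
                   L          D          X
  I            7.715   0.005178      2.132
  C          0.01898   0.006327   -0.01898
  E            7.734     0.0115      2.113
  solve Keq expr → x = -0.006327; check Q = 1.773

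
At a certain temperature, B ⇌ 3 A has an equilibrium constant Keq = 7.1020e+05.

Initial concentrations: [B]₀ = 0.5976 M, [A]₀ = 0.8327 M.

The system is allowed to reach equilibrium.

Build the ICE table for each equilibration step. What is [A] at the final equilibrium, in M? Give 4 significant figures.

[A]_eq = 2.625 M

Q₀ = 0.9662 vs Keq = 7.1020e+05 ⇒ Q<K, forward
Step 1:
                   B          A
  init        0.5976     0.8327
  Δ          -0.5976      1.793
  eq      2.5481e-05      2.625
  solve Keq expr → x = 0.5976; check Q = 7.1020e+05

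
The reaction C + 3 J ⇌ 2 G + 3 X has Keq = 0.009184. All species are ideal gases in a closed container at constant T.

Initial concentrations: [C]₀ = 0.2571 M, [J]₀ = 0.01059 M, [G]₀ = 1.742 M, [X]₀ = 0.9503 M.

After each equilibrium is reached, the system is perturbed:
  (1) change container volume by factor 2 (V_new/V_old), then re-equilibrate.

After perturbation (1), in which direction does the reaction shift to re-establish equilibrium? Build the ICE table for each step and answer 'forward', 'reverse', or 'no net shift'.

Q₀ = 8.5288e+06 vs Keq = 0.009184 ⇒ Q>K, reverse
Step 1:
                    C           J           G           X
  Initial      0.2571     0.01059       1.742      0.9503
  Change       0.2748      0.8243     -0.5495     -0.8243
  Equil        0.5319      0.8349       1.192       0.126
  solve Keq expr → x = -0.2748; check Q = 0.009184
Then change container volume by factor 2 (V_new/V_old).
Step 2:
                    C           J           G           X
  Initial      0.2659      0.4175      0.5962     0.06299
  Change    -0.004268     -0.0128    0.008535      0.0128
  Equil        0.2617      0.4047      0.6048     0.07579
  solve Keq expr → x = 0.004268; check Q = 0.009184

Direction: forward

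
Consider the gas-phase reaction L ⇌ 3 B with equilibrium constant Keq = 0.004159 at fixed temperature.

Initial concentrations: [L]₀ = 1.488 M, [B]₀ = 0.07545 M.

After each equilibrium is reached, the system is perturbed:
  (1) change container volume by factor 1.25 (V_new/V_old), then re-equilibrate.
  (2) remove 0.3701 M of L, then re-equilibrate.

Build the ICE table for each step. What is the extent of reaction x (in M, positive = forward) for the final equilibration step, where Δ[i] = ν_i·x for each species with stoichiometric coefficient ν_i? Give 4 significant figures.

x = -0.006659 M

Q₀ = 2.8865e-04 vs Keq = 0.004159 ⇒ Q<K, forward
Step 1:
                    L           B
  I             1.488     0.07545
  C          -0.03556      0.1067
  E             1.452      0.1821
  solve Keq expr → x = 0.03556; check Q = 0.004159
Then change container volume by factor 1.25 (V_new/V_old).
Step 2:
                    L           B
  I             1.162      0.1457
  C         -0.007666       0.023
  E             1.154      0.1687
  solve Keq expr → x = 0.007666; check Q = 0.004159
Then remove 0.3701 M of L.
Step 3:
                    L           B
  I            0.7842      0.1687
  C          0.006659    -0.01998
  E            0.7908      0.1487
  solve Keq expr → x = -0.006659; check Q = 0.004159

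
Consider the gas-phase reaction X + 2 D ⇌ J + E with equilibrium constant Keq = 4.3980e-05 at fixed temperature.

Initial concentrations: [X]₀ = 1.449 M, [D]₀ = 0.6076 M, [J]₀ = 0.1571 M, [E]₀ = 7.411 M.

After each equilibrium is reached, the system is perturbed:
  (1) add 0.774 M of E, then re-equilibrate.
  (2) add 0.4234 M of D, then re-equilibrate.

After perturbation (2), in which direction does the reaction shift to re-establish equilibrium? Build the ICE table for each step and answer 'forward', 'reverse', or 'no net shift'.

Direction: forward

Q₀ = 2.176 vs Keq = 4.3980e-05 ⇒ Q>K, reverse
Step 1:
                    X           D           J           E
  Initial       1.449      0.6076      0.1571       7.411
  Change       0.1571      0.3142     -0.1571     -0.1571
  Equil         1.606      0.9218  8.2739e-06       7.254
  solve Keq expr → x = -0.1571; check Q = 4.3980e-05
Then add 0.774 M of E.
Step 2:
                    X           D           J           E
  Initial       1.606      0.9218  8.2739e-06       8.028
  Change   7.9769e-07  1.5954e-06 -7.9769e-07 -7.9769e-07
  Equil         1.606      0.9218  7.4762e-06       8.028
  solve Keq expr → x = -7.9769e-07; check Q = 4.3980e-05
Then add 0.4234 M of D.
Step 3:
                    X           D           J           E
  Initial       1.606       1.345  7.4762e-06       8.028
  Change  -8.4449e-06 -1.6890e-05  8.4449e-06  8.4449e-06
  Equil         1.606       1.345  1.5921e-05       8.028
  solve Keq expr → x = 8.4449e-06; check Q = 4.3980e-05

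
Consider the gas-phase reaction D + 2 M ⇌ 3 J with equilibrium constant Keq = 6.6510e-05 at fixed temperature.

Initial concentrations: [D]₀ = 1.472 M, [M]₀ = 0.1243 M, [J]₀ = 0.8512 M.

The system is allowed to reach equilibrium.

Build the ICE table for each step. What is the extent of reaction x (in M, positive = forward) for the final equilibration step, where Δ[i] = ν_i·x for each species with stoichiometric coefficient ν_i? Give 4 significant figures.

Q₀ = 27.12 vs Keq = 6.6510e-05 ⇒ Q>K, reverse
Step 1:
                    D           M           J
  Initial       1.472      0.1243      0.8512
  Change       0.2713      0.5427      -0.814
  Equil         1.743       0.667     0.03722
  solve Keq expr → x = -0.2713; check Q = 6.6510e-05

x = -0.2713 M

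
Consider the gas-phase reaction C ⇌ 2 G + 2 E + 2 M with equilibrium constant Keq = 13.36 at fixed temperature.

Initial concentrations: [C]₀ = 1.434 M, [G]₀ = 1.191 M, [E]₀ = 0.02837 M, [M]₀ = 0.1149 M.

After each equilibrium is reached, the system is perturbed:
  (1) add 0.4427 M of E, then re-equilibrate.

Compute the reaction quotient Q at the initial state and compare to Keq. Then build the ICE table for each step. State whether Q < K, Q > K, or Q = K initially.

Q₀ = 1.0511e-05 vs Keq = 13.36 ⇒ Q<K, forward
Step 1:
                  C         G         E         M
  init        1.434     1.191   0.02837    0.1149
  Δ         -0.5688     1.138     1.138     1.138
  eq         0.8652     2.329     1.166     1.252
  solve Keq expr → x = 0.5688; check Q = 13.36
Then add 0.4427 M of E.
Step 2:
                  C         G         E         M
  init       0.8652     2.329     1.609     1.252
  Δ         0.07246   -0.1449   -0.1449   -0.1449
  eq         0.9377     2.184     1.464     1.107
  solve Keq expr → x = -0.07246; check Q = 13.36

Q₀ = 1.0511e-05; Q < K (proceeds forward)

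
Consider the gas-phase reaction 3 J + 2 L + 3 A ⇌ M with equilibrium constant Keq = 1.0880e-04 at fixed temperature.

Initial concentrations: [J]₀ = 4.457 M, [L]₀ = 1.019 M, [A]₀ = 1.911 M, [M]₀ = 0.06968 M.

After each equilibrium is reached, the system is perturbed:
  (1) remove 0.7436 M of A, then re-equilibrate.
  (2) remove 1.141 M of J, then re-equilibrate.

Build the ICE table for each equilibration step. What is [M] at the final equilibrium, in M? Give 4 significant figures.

Q₀ = 1.0860e-04 vs Keq = 1.0880e-04 ⇒ Q<K, forward
Step 1:
                   J          L          A          M
  I            4.457      1.019      1.911    0.06968
  C       -2.1528e-04 -1.4352e-04 -2.1528e-04 7.1760e-05
  E            4.457      1.019      1.911    0.06975
  solve Keq expr → x = 7.1760e-05; check Q = 1.0880e-04
Then remove 0.7436 M of A.
Step 2:
                   J          L          A          M
  I            4.457      1.019      1.167    0.06975
  C           0.1265    0.08431     0.1265   -0.04215
  E            4.583      1.103      1.294     0.0276
  solve Keq expr → x = -0.04215; check Q = 1.0880e-04
Then remove 1.141 M of J.
Step 3:
                   J          L          A          M
  I            3.442      1.103      1.294     0.0276
  C           0.0409    0.02727     0.0409   -0.01363
  E            3.483       1.13      1.335    0.01396
  solve Keq expr → x = -0.01363; check Q = 1.0880e-04

[M]_eq = 0.01396 M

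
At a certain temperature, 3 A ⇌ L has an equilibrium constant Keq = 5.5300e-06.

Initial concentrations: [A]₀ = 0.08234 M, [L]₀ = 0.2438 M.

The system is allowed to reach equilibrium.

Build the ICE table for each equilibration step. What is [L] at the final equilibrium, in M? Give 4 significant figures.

[L]_eq = 2.9797e-06 M

Q₀ = 436.7 vs Keq = 5.5300e-06 ⇒ Q>K, reverse
Step 1:
                    A           L
  I           0.08234      0.2438
  C            0.7314     -0.2438
  E            0.8137  2.9797e-06
  solve Keq expr → x = -0.2438; check Q = 5.5300e-06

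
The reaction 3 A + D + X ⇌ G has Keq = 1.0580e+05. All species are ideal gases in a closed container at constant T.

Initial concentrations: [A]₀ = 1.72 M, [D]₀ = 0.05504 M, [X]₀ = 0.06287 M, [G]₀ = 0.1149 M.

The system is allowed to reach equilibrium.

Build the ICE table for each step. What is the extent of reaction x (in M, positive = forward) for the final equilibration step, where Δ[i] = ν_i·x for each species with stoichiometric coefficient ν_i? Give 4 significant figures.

Q₀ = 6.525 vs Keq = 1.0580e+05 ⇒ Q<K, forward
Step 1:
                   A          D          X          G
  I             1.72    0.05504    0.06287     0.1149
  C           -0.165   -0.05499   -0.05499    0.05499
  E            1.555 5.4161e-05   0.007884     0.1699
  solve Keq expr → x = 0.05499; check Q = 1.0580e+05

x = 0.05499 M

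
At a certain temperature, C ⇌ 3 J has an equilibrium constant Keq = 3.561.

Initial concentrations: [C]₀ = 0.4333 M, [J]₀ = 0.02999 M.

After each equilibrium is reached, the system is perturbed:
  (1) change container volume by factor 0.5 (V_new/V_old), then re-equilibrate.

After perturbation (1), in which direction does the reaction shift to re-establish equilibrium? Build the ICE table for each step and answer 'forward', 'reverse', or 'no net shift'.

Direction: reverse

Q₀ = 6.2250e-05 vs Keq = 3.561 ⇒ Q<K, forward
Step 1:
                   C          J
  init        0.4333    0.02999
  Δ          -0.2689     0.8066
  eq          0.1644     0.8366
  solve Keq expr → x = 0.2689; check Q = 3.561
Then change container volume by factor 0.5 (V_new/V_old).
Step 2:
                   C          J
  init        0.3289      1.673
  Δ           0.1574    -0.4723
  eq          0.4863      1.201
  solve Keq expr → x = -0.1574; check Q = 3.561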